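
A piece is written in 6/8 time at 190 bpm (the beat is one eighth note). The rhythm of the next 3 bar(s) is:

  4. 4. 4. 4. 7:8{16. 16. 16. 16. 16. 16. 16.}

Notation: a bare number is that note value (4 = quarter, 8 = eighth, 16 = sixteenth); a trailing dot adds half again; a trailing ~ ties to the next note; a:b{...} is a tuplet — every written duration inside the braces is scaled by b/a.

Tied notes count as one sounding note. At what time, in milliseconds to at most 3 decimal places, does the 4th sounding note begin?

1. 0.0ms @ 0 + 947.368ms (3)
2. 947.368ms @ 3 + 947.368ms (3)
3. 1894.737ms @ 6 + 947.368ms (3)
4. 2842.105ms @ 9 + 947.368ms (3)
5. 3789.474ms @ 12 + 270.677ms (6/7)
6. 4060.15ms @ 90/7 + 270.677ms (6/7)
7. 4330.827ms @ 96/7 + 270.677ms (6/7)
8. 4601.504ms @ 102/7 + 270.677ms (6/7)
9. 4872.18ms @ 108/7 + 270.677ms (6/7)
10. 5142.857ms @ 114/7 + 270.677ms (6/7)
11. 5413.534ms @ 120/7 + 270.677ms (6/7)

note 4 onset = 9b = 2842.105ms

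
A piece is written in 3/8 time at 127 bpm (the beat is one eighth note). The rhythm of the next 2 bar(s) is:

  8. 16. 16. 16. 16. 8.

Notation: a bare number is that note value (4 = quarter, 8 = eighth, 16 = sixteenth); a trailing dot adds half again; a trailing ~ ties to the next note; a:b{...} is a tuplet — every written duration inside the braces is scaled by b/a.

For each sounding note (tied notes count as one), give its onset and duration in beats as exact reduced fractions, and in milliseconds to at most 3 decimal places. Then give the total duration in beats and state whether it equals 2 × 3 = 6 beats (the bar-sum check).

1) 0.0ms=0b +708.661ms=3/2b
2) 708.661ms=3/2b +354.331ms=3/4b
3) 1062.992ms=9/4b +354.331ms=3/4b
4) 1417.323ms=3b +354.331ms=3/4b
5) 1771.654ms=15/4b +354.331ms=3/4b
6) 2125.984ms=9/2b +708.661ms=3/2b
Σ=6b of 6 (127bpm 3/8) — PASS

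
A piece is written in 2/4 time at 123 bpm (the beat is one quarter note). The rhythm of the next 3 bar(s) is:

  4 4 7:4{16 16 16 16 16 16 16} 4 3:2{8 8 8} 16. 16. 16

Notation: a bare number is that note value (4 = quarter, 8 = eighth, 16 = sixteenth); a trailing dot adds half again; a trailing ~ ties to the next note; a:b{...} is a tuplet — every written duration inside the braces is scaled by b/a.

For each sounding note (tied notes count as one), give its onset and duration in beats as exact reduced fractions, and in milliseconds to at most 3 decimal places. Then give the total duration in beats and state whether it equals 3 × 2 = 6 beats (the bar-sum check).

1) 0.0ms=0b +487.805ms=1b
2) 487.805ms=1b +487.805ms=1b
3) 975.61ms=2b +69.686ms=1/7b
4) 1045.296ms=15/7b +69.686ms=1/7b
5) 1114.983ms=16/7b +69.686ms=1/7b
6) 1184.669ms=17/7b +69.686ms=1/7b
7) 1254.355ms=18/7b +69.686ms=1/7b
8) 1324.042ms=19/7b +69.686ms=1/7b
9) 1393.728ms=20/7b +69.686ms=1/7b
10) 1463.415ms=3b +487.805ms=1b
11) 1951.22ms=4b +162.602ms=1/3b
12) 2113.821ms=13/3b +162.602ms=1/3b
13) 2276.423ms=14/3b +162.602ms=1/3b
14) 2439.024ms=5b +182.927ms=3/8b
15) 2621.951ms=43/8b +182.927ms=3/8b
16) 2804.878ms=23/4b +121.951ms=1/4b
Σ=6b of 6 (123bpm 2/4) — PASS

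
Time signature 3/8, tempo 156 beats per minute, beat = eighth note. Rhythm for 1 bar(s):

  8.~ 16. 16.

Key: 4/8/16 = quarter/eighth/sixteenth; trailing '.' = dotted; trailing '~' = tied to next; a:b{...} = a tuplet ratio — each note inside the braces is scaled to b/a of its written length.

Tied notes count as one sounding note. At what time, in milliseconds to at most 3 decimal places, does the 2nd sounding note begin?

note 2 onset = 9/4b = 865.385ms

1. 0.0ms @ 0 + 865.385ms (9/4)
2. 865.385ms @ 9/4 + 288.462ms (3/4)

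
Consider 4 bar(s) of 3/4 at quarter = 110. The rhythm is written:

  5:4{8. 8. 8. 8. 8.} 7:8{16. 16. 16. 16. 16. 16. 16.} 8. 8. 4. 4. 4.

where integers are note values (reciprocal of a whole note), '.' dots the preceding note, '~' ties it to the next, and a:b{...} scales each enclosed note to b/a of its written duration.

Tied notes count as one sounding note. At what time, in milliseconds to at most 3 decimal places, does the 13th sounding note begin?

note 13 onset = 6b = 3272.727ms

1. 0.0ms @ 0 + 327.273ms (3/5)
2. 327.273ms @ 3/5 + 327.273ms (3/5)
3. 654.545ms @ 6/5 + 327.273ms (3/5)
4. 981.818ms @ 9/5 + 327.273ms (3/5)
5. 1309.091ms @ 12/5 + 327.273ms (3/5)
6. 1636.364ms @ 3 + 233.766ms (3/7)
7. 1870.13ms @ 24/7 + 233.766ms (3/7)
8. 2103.896ms @ 27/7 + 233.766ms (3/7)
9. 2337.662ms @ 30/7 + 233.766ms (3/7)
10. 2571.429ms @ 33/7 + 233.766ms (3/7)
11. 2805.195ms @ 36/7 + 233.766ms (3/7)
12. 3038.961ms @ 39/7 + 233.766ms (3/7)
13. 3272.727ms @ 6 + 409.091ms (3/4)
14. 3681.818ms @ 27/4 + 409.091ms (3/4)
15. 4090.909ms @ 15/2 + 818.182ms (3/2)
16. 4909.091ms @ 9 + 818.182ms (3/2)
17. 5727.273ms @ 21/2 + 818.182ms (3/2)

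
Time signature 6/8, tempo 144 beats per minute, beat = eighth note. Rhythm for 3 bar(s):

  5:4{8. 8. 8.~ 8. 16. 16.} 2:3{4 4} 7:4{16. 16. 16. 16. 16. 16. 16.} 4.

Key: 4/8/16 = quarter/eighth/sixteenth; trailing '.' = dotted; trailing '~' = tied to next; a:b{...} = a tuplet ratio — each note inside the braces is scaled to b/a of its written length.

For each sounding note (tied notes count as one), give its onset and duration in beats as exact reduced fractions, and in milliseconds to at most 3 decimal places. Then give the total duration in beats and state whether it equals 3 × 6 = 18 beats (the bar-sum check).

1) 0.0ms=0b +500.0ms=6/5b
2) 500.0ms=6/5b +500.0ms=6/5b
3) 1000.0ms=12/5b +1000.0ms=12/5b
4) 2000.0ms=24/5b +250.0ms=3/5b
5) 2250.0ms=27/5b +250.0ms=3/5b
6) 2500.0ms=6b +1250.0ms=3b
7) 3750.0ms=9b +1250.0ms=3b
8) 5000.0ms=12b +178.571ms=3/7b
9) 5178.571ms=87/7b +178.571ms=3/7b
10) 5357.143ms=90/7b +178.571ms=3/7b
11) 5535.714ms=93/7b +178.571ms=3/7b
12) 5714.286ms=96/7b +178.571ms=3/7b
13) 5892.857ms=99/7b +178.571ms=3/7b
14) 6071.429ms=102/7b +178.571ms=3/7b
15) 6250.0ms=15b +1250.0ms=3b
Σ=18b of 18 (144bpm 6/8) — PASS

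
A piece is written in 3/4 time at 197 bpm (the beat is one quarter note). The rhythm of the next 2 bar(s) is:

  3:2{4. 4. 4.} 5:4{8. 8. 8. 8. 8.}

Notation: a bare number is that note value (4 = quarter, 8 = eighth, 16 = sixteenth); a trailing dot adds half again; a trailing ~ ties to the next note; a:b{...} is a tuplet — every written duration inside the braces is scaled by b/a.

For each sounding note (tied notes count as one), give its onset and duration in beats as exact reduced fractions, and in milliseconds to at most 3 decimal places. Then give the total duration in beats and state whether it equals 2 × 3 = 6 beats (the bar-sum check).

1) 0.0ms=0b +304.569ms=1b
2) 304.569ms=1b +304.569ms=1b
3) 609.137ms=2b +304.569ms=1b
4) 913.706ms=3b +182.741ms=3/5b
5) 1096.447ms=18/5b +182.741ms=3/5b
6) 1279.188ms=21/5b +182.741ms=3/5b
7) 1461.929ms=24/5b +182.741ms=3/5b
8) 1644.67ms=27/5b +182.741ms=3/5b
Σ=6b of 6 (197bpm 3/4) — PASS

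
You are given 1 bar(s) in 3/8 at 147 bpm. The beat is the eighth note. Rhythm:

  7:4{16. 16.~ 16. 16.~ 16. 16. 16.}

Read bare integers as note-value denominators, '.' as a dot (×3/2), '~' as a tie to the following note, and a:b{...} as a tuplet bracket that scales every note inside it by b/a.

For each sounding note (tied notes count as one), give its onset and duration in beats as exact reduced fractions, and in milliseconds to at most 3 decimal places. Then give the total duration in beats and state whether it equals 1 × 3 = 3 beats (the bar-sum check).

1) 0.0ms=0b +174.927ms=3/7b
2) 174.927ms=3/7b +349.854ms=6/7b
3) 524.781ms=9/7b +349.854ms=6/7b
4) 874.636ms=15/7b +174.927ms=3/7b
5) 1049.563ms=18/7b +174.927ms=3/7b
Σ=3b of 3 (147bpm 3/8) — PASS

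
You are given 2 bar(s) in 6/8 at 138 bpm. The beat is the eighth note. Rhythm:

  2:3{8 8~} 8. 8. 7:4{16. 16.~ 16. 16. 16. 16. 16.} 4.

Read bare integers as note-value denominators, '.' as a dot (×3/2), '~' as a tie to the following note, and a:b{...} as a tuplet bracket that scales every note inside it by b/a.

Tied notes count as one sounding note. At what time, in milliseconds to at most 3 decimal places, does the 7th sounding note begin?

note 7 onset = 54/7b = 3354.037ms

1. 0.0ms @ 0 + 652.174ms (3/2)
2. 652.174ms @ 3/2 + 1304.348ms (3)
3. 1956.522ms @ 9/2 + 652.174ms (3/2)
4. 2608.696ms @ 6 + 186.335ms (3/7)
5. 2795.031ms @ 45/7 + 372.671ms (6/7)
6. 3167.702ms @ 51/7 + 186.335ms (3/7)
7. 3354.037ms @ 54/7 + 186.335ms (3/7)
8. 3540.373ms @ 57/7 + 186.335ms (3/7)
9. 3726.708ms @ 60/7 + 186.335ms (3/7)
10. 3913.043ms @ 9 + 1304.348ms (3)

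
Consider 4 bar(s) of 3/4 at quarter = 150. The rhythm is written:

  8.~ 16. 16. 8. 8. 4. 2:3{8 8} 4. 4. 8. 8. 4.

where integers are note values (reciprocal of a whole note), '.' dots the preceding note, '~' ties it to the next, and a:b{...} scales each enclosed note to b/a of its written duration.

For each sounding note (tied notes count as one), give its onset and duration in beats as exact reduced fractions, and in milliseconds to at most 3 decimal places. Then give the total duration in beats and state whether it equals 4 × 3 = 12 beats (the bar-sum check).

1) 0.0ms=0b +450.0ms=9/8b
2) 450.0ms=9/8b +150.0ms=3/8b
3) 600.0ms=3/2b +300.0ms=3/4b
4) 900.0ms=9/4b +300.0ms=3/4b
5) 1200.0ms=3b +600.0ms=3/2b
6) 1800.0ms=9/2b +300.0ms=3/4b
7) 2100.0ms=21/4b +300.0ms=3/4b
8) 2400.0ms=6b +600.0ms=3/2b
9) 3000.0ms=15/2b +600.0ms=3/2b
10) 3600.0ms=9b +300.0ms=3/4b
11) 3900.0ms=39/4b +300.0ms=3/4b
12) 4200.0ms=21/2b +600.0ms=3/2b
Σ=12b of 12 (150bpm 3/4) — PASS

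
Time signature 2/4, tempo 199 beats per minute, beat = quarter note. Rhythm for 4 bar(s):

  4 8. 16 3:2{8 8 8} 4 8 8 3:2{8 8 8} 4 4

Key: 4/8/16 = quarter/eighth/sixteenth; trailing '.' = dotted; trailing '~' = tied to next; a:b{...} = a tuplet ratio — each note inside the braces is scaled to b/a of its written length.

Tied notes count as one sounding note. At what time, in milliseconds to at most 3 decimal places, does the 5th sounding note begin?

1. 0.0ms @ 0 + 301.508ms (1)
2. 301.508ms @ 1 + 226.131ms (3/4)
3. 527.638ms @ 7/4 + 75.377ms (1/4)
4. 603.015ms @ 2 + 100.503ms (1/3)
5. 703.518ms @ 7/3 + 100.503ms (1/3)
6. 804.02ms @ 8/3 + 100.503ms (1/3)
7. 904.523ms @ 3 + 301.508ms (1)
8. 1206.03ms @ 4 + 150.754ms (1/2)
9. 1356.784ms @ 9/2 + 150.754ms (1/2)
10. 1507.538ms @ 5 + 100.503ms (1/3)
11. 1608.04ms @ 16/3 + 100.503ms (1/3)
12. 1708.543ms @ 17/3 + 100.503ms (1/3)
13. 1809.045ms @ 6 + 301.508ms (1)
14. 2110.553ms @ 7 + 301.508ms (1)

note 5 onset = 7/3b = 703.518ms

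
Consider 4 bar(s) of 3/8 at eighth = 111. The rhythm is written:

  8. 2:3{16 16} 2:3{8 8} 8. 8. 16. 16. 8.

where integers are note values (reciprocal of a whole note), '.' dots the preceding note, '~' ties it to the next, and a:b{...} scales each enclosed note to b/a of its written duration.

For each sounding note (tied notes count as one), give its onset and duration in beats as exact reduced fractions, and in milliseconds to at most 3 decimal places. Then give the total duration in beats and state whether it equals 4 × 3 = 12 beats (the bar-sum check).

1) 0.0ms=0b +810.811ms=3/2b
2) 810.811ms=3/2b +405.405ms=3/4b
3) 1216.216ms=9/4b +405.405ms=3/4b
4) 1621.622ms=3b +810.811ms=3/2b
5) 2432.432ms=9/2b +810.811ms=3/2b
6) 3243.243ms=6b +810.811ms=3/2b
7) 4054.054ms=15/2b +810.811ms=3/2b
8) 4864.865ms=9b +405.405ms=3/4b
9) 5270.27ms=39/4b +405.405ms=3/4b
10) 5675.676ms=21/2b +810.811ms=3/2b
Σ=12b of 12 (111bpm 3/8) — PASS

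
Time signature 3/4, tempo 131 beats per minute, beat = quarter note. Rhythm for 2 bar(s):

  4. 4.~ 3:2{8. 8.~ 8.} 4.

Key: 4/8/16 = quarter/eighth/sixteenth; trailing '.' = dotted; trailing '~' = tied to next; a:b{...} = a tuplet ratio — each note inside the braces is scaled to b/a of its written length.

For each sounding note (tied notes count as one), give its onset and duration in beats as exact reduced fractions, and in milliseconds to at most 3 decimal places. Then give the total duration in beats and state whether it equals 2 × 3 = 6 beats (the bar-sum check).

1) 0.0ms=0b +687.023ms=3/2b
2) 687.023ms=3/2b +916.031ms=2b
3) 1603.053ms=7/2b +458.015ms=1b
4) 2061.069ms=9/2b +687.023ms=3/2b
Σ=6b of 6 (131bpm 3/4) — PASS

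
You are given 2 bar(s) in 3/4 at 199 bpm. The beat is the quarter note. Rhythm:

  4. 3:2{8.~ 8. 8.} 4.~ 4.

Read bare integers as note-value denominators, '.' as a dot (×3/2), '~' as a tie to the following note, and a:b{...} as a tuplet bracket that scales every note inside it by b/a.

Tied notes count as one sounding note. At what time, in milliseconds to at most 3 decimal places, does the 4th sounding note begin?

note 4 onset = 3b = 904.523ms

1. 0.0ms @ 0 + 452.261ms (3/2)
2. 452.261ms @ 3/2 + 301.508ms (1)
3. 753.769ms @ 5/2 + 150.754ms (1/2)
4. 904.523ms @ 3 + 904.523ms (3)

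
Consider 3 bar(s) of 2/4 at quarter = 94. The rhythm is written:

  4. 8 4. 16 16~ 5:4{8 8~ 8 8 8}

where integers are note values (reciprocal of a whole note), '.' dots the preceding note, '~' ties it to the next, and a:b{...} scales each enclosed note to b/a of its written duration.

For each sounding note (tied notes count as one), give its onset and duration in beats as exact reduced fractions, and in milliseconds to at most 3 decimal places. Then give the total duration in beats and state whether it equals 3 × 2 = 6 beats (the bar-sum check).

1) 0.0ms=0b +957.447ms=3/2b
2) 957.447ms=3/2b +319.149ms=1/2b
3) 1276.596ms=2b +957.447ms=3/2b
4) 2234.043ms=7/2b +159.574ms=1/4b
5) 2393.617ms=15/4b +414.894ms=13/20b
6) 2808.511ms=22/5b +510.638ms=4/5b
7) 3319.149ms=26/5b +255.319ms=2/5b
8) 3574.468ms=28/5b +255.319ms=2/5b
Σ=6b of 6 (94bpm 2/4) — PASS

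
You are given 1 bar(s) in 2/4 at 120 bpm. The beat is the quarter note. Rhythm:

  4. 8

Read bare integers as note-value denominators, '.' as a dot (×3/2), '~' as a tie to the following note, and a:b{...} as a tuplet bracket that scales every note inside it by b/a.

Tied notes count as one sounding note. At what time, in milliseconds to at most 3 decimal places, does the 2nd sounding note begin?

note 2 onset = 3/2b = 750.0ms

1. 0.0ms @ 0 + 750.0ms (3/2)
2. 750.0ms @ 3/2 + 250.0ms (1/2)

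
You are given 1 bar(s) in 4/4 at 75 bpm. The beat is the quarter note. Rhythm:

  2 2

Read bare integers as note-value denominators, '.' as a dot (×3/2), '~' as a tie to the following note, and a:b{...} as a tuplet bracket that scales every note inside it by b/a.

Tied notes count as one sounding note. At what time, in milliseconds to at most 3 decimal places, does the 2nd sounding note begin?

note 2 onset = 2b = 1600.0ms

1. 0.0ms @ 0 + 1600.0ms (2)
2. 1600.0ms @ 2 + 1600.0ms (2)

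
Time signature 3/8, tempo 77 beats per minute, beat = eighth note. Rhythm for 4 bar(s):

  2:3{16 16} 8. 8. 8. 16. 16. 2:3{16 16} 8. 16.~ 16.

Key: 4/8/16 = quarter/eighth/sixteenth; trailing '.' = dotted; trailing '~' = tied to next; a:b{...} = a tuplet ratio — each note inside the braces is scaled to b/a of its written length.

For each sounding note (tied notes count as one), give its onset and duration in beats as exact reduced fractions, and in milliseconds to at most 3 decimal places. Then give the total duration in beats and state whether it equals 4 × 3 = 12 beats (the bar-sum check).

1) 0.0ms=0b +584.416ms=3/4b
2) 584.416ms=3/4b +584.416ms=3/4b
3) 1168.831ms=3/2b +1168.831ms=3/2b
4) 2337.662ms=3b +1168.831ms=3/2b
5) 3506.494ms=9/2b +1168.831ms=3/2b
6) 4675.325ms=6b +584.416ms=3/4b
7) 5259.74ms=27/4b +584.416ms=3/4b
8) 5844.156ms=15/2b +584.416ms=3/4b
9) 6428.571ms=33/4b +584.416ms=3/4b
10) 7012.987ms=9b +1168.831ms=3/2b
11) 8181.818ms=21/2b +1168.831ms=3/2b
Σ=12b of 12 (77bpm 3/8) — PASS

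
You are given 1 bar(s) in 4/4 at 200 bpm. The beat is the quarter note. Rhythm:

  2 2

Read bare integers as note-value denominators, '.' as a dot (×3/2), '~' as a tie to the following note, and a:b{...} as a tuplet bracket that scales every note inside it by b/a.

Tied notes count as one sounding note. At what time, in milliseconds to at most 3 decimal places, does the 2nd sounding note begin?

note 2 onset = 2b = 600.0ms

1. 0.0ms @ 0 + 600.0ms (2)
2. 600.0ms @ 2 + 600.0ms (2)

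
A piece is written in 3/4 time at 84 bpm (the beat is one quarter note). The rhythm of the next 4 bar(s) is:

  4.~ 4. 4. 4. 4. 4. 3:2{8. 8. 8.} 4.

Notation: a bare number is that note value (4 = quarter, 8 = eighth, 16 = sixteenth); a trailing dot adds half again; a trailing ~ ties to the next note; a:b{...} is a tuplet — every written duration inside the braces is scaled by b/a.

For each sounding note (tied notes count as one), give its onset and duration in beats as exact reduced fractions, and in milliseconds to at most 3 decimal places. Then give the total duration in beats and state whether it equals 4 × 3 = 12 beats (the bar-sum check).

1) 0.0ms=0b +2142.857ms=3b
2) 2142.857ms=3b +1071.429ms=3/2b
3) 3214.286ms=9/2b +1071.429ms=3/2b
4) 4285.714ms=6b +1071.429ms=3/2b
5) 5357.143ms=15/2b +1071.429ms=3/2b
6) 6428.571ms=9b +357.143ms=1/2b
7) 6785.714ms=19/2b +357.143ms=1/2b
8) 7142.857ms=10b +357.143ms=1/2b
9) 7500.0ms=21/2b +1071.429ms=3/2b
Σ=12b of 12 (84bpm 3/4) — PASS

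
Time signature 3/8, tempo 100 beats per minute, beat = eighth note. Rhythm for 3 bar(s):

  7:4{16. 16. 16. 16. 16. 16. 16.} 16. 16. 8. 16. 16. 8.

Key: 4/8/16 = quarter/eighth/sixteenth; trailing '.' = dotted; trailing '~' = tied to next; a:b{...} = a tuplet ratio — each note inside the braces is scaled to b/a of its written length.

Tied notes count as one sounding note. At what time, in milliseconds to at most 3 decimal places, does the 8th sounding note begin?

note 8 onset = 3b = 1800.0ms

1. 0.0ms @ 0 + 257.143ms (3/7)
2. 257.143ms @ 3/7 + 257.143ms (3/7)
3. 514.286ms @ 6/7 + 257.143ms (3/7)
4. 771.429ms @ 9/7 + 257.143ms (3/7)
5. 1028.571ms @ 12/7 + 257.143ms (3/7)
6. 1285.714ms @ 15/7 + 257.143ms (3/7)
7. 1542.857ms @ 18/7 + 257.143ms (3/7)
8. 1800.0ms @ 3 + 450.0ms (3/4)
9. 2250.0ms @ 15/4 + 450.0ms (3/4)
10. 2700.0ms @ 9/2 + 900.0ms (3/2)
11. 3600.0ms @ 6 + 450.0ms (3/4)
12. 4050.0ms @ 27/4 + 450.0ms (3/4)
13. 4500.0ms @ 15/2 + 900.0ms (3/2)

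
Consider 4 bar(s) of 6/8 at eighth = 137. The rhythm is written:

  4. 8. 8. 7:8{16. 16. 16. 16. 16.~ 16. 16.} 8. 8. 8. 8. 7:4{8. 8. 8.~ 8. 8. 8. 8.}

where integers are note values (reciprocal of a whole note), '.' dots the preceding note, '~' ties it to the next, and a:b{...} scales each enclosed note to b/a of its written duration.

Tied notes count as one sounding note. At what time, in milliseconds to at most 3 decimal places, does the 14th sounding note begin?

1. 0.0ms @ 0 + 1313.869ms (3)
2. 1313.869ms @ 3 + 656.934ms (3/2)
3. 1970.803ms @ 9/2 + 656.934ms (3/2)
4. 2627.737ms @ 6 + 375.391ms (6/7)
5. 3003.128ms @ 48/7 + 375.391ms (6/7)
6. 3378.519ms @ 54/7 + 375.391ms (6/7)
7. 3753.91ms @ 60/7 + 375.391ms (6/7)
8. 4129.301ms @ 66/7 + 750.782ms (12/7)
9. 4880.083ms @ 78/7 + 375.391ms (6/7)
10. 5255.474ms @ 12 + 656.934ms (3/2)
11. 5912.409ms @ 27/2 + 656.934ms (3/2)
12. 6569.343ms @ 15 + 656.934ms (3/2)
13. 7226.277ms @ 33/2 + 656.934ms (3/2)
14. 7883.212ms @ 18 + 375.391ms (6/7)
15. 8258.603ms @ 132/7 + 375.391ms (6/7)
16. 8633.994ms @ 138/7 + 750.782ms (12/7)
17. 9384.776ms @ 150/7 + 375.391ms (6/7)
18. 9760.167ms @ 156/7 + 375.391ms (6/7)
19. 10135.558ms @ 162/7 + 375.391ms (6/7)

note 14 onset = 18b = 7883.212ms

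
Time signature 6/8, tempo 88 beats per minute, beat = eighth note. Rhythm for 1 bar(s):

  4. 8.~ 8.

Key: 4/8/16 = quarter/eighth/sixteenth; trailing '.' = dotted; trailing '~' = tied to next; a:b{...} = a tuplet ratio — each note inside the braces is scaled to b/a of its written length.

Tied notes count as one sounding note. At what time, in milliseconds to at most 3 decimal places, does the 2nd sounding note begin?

note 2 onset = 3b = 2045.455ms

1. 0.0ms @ 0 + 2045.455ms (3)
2. 2045.455ms @ 3 + 2045.455ms (3)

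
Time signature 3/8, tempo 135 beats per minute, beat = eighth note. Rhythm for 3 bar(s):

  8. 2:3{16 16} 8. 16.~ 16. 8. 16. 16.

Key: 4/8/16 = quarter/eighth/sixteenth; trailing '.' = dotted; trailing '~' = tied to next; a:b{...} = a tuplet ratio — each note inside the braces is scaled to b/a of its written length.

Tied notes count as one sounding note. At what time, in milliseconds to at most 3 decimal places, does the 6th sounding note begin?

note 6 onset = 6b = 2666.667ms

1. 0.0ms @ 0 + 666.667ms (3/2)
2. 666.667ms @ 3/2 + 333.333ms (3/4)
3. 1000.0ms @ 9/4 + 333.333ms (3/4)
4. 1333.333ms @ 3 + 666.667ms (3/2)
5. 2000.0ms @ 9/2 + 666.667ms (3/2)
6. 2666.667ms @ 6 + 666.667ms (3/2)
7. 3333.333ms @ 15/2 + 333.333ms (3/4)
8. 3666.667ms @ 33/4 + 333.333ms (3/4)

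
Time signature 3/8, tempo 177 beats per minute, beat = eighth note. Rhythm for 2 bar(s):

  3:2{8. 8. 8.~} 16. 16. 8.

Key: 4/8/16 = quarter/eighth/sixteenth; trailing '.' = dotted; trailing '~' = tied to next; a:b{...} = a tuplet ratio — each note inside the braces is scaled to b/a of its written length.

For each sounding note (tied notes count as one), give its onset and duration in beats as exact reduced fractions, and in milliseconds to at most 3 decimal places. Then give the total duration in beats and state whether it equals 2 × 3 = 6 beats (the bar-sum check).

1) 0.0ms=0b +338.983ms=1b
2) 338.983ms=1b +338.983ms=1b
3) 677.966ms=2b +593.22ms=7/4b
4) 1271.186ms=15/4b +254.237ms=3/4b
5) 1525.424ms=9/2b +508.475ms=3/2b
Σ=6b of 6 (177bpm 3/8) — PASS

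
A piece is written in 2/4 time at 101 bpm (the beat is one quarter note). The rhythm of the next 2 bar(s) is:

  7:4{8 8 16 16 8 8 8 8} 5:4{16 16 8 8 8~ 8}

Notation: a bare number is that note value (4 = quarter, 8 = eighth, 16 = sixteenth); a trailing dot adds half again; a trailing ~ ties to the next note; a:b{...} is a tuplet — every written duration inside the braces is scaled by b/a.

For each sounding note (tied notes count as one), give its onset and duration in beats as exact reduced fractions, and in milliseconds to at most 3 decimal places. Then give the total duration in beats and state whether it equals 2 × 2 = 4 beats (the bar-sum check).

1) 0.0ms=0b +169.731ms=2/7b
2) 169.731ms=2/7b +169.731ms=2/7b
3) 339.463ms=4/7b +84.866ms=1/7b
4) 424.328ms=5/7b +84.866ms=1/7b
5) 509.194ms=6/7b +169.731ms=2/7b
6) 678.925ms=8/7b +169.731ms=2/7b
7) 848.656ms=10/7b +169.731ms=2/7b
8) 1018.388ms=12/7b +169.731ms=2/7b
9) 1188.119ms=2b +118.812ms=1/5b
10) 1306.931ms=11/5b +118.812ms=1/5b
11) 1425.743ms=12/5b +237.624ms=2/5b
12) 1663.366ms=14/5b +237.624ms=2/5b
13) 1900.99ms=16/5b +475.248ms=4/5b
Σ=4b of 4 (101bpm 2/4) — PASS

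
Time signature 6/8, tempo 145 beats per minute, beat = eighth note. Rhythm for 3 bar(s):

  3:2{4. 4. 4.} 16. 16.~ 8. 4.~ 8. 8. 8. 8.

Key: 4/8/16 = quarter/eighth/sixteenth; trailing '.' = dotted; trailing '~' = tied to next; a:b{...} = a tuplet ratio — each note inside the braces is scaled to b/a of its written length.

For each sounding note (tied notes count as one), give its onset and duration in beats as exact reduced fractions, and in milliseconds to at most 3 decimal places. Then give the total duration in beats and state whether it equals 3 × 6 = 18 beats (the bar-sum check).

1) 0.0ms=0b +827.586ms=2b
2) 827.586ms=2b +827.586ms=2b
3) 1655.172ms=4b +827.586ms=2b
4) 2482.759ms=6b +310.345ms=3/4b
5) 2793.103ms=27/4b +931.034ms=9/4b
6) 3724.138ms=9b +1862.069ms=9/2b
7) 5586.207ms=27/2b +620.69ms=3/2b
8) 6206.897ms=15b +620.69ms=3/2b
9) 6827.586ms=33/2b +620.69ms=3/2b
Σ=18b of 18 (145bpm 6/8) — PASS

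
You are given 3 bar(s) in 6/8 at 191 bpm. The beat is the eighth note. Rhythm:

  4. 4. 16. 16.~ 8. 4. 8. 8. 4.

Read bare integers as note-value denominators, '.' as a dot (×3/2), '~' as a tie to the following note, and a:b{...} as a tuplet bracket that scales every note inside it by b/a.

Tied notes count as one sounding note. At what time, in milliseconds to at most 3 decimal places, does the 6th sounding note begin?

note 6 onset = 12b = 3769.634ms

1. 0.0ms @ 0 + 942.408ms (3)
2. 942.408ms @ 3 + 942.408ms (3)
3. 1884.817ms @ 6 + 235.602ms (3/4)
4. 2120.419ms @ 27/4 + 706.806ms (9/4)
5. 2827.225ms @ 9 + 942.408ms (3)
6. 3769.634ms @ 12 + 471.204ms (3/2)
7. 4240.838ms @ 27/2 + 471.204ms (3/2)
8. 4712.042ms @ 15 + 942.408ms (3)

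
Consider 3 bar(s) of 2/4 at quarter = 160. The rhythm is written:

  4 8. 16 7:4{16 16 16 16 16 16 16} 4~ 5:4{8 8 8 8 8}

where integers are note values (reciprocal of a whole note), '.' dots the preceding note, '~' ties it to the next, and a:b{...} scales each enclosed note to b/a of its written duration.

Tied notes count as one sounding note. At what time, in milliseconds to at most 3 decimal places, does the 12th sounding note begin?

1. 0.0ms @ 0 + 375.0ms (1)
2. 375.0ms @ 1 + 281.25ms (3/4)
3. 656.25ms @ 7/4 + 93.75ms (1/4)
4. 750.0ms @ 2 + 53.571ms (1/7)
5. 803.571ms @ 15/7 + 53.571ms (1/7)
6. 857.143ms @ 16/7 + 53.571ms (1/7)
7. 910.714ms @ 17/7 + 53.571ms (1/7)
8. 964.286ms @ 18/7 + 53.571ms (1/7)
9. 1017.857ms @ 19/7 + 53.571ms (1/7)
10. 1071.429ms @ 20/7 + 53.571ms (1/7)
11. 1125.0ms @ 3 + 525.0ms (7/5)
12. 1650.0ms @ 22/5 + 150.0ms (2/5)
13. 1800.0ms @ 24/5 + 150.0ms (2/5)
14. 1950.0ms @ 26/5 + 150.0ms (2/5)
15. 2100.0ms @ 28/5 + 150.0ms (2/5)

note 12 onset = 22/5b = 1650.0ms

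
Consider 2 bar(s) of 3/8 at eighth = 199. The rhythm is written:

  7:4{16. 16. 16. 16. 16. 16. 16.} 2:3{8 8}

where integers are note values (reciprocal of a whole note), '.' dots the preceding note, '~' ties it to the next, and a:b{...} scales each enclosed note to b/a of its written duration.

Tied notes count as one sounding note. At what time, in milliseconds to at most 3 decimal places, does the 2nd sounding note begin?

1. 0.0ms @ 0 + 129.218ms (3/7)
2. 129.218ms @ 3/7 + 129.218ms (3/7)
3. 258.435ms @ 6/7 + 129.218ms (3/7)
4. 387.653ms @ 9/7 + 129.218ms (3/7)
5. 516.87ms @ 12/7 + 129.218ms (3/7)
6. 646.088ms @ 15/7 + 129.218ms (3/7)
7. 775.305ms @ 18/7 + 129.218ms (3/7)
8. 904.523ms @ 3 + 452.261ms (3/2)
9. 1356.784ms @ 9/2 + 452.261ms (3/2)

note 2 onset = 3/7b = 129.218ms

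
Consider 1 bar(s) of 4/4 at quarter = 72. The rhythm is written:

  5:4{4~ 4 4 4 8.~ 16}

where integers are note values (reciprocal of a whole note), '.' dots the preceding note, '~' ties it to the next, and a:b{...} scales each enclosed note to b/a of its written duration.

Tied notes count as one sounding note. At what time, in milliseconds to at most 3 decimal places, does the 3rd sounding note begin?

note 3 onset = 12/5b = 2000.0ms

1. 0.0ms @ 0 + 1333.333ms (8/5)
2. 1333.333ms @ 8/5 + 666.667ms (4/5)
3. 2000.0ms @ 12/5 + 666.667ms (4/5)
4. 2666.667ms @ 16/5 + 666.667ms (4/5)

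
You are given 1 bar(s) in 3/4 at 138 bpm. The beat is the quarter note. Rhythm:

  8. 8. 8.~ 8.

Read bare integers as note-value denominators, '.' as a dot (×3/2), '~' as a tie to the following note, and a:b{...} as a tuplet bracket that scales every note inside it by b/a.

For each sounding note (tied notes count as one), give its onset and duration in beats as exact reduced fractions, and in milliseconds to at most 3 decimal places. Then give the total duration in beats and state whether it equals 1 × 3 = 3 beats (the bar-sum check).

1) 0.0ms=0b +326.087ms=3/4b
2) 326.087ms=3/4b +326.087ms=3/4b
3) 652.174ms=3/2b +652.174ms=3/2b
Σ=3b of 3 (138bpm 3/4) — PASS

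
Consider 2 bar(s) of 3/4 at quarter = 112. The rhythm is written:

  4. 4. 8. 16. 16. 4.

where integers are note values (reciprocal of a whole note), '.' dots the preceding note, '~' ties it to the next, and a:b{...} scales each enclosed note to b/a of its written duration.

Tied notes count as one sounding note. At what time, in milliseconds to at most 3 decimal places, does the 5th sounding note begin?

1. 0.0ms @ 0 + 803.571ms (3/2)
2. 803.571ms @ 3/2 + 803.571ms (3/2)
3. 1607.143ms @ 3 + 401.786ms (3/4)
4. 2008.929ms @ 15/4 + 200.893ms (3/8)
5. 2209.821ms @ 33/8 + 200.893ms (3/8)
6. 2410.714ms @ 9/2 + 803.571ms (3/2)

note 5 onset = 33/8b = 2209.821ms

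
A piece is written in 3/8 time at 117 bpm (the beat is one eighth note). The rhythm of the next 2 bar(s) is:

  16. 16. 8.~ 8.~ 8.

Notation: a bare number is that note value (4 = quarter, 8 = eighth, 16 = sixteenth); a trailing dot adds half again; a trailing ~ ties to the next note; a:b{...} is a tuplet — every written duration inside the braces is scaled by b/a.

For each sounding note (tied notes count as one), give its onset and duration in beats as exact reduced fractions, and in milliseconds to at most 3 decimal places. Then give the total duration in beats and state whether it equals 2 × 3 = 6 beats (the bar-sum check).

1) 0.0ms=0b +384.615ms=3/4b
2) 384.615ms=3/4b +384.615ms=3/4b
3) 769.231ms=3/2b +2307.692ms=9/2b
Σ=6b of 6 (117bpm 3/8) — PASS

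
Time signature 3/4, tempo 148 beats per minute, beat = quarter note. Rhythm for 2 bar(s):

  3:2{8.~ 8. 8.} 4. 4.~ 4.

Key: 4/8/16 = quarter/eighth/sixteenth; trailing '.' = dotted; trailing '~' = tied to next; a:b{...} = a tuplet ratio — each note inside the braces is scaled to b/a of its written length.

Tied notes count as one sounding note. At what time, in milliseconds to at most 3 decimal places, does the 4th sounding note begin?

note 4 onset = 3b = 1216.216ms

1. 0.0ms @ 0 + 405.405ms (1)
2. 405.405ms @ 1 + 202.703ms (1/2)
3. 608.108ms @ 3/2 + 608.108ms (3/2)
4. 1216.216ms @ 3 + 1216.216ms (3)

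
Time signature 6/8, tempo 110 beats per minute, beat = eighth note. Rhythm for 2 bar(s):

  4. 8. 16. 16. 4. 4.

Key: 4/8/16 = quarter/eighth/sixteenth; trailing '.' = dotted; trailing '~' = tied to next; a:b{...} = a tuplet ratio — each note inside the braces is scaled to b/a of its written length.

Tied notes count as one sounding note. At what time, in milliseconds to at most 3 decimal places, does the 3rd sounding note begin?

1. 0.0ms @ 0 + 1636.364ms (3)
2. 1636.364ms @ 3 + 818.182ms (3/2)
3. 2454.545ms @ 9/2 + 409.091ms (3/4)
4. 2863.636ms @ 21/4 + 409.091ms (3/4)
5. 3272.727ms @ 6 + 1636.364ms (3)
6. 4909.091ms @ 9 + 1636.364ms (3)

note 3 onset = 9/2b = 2454.545ms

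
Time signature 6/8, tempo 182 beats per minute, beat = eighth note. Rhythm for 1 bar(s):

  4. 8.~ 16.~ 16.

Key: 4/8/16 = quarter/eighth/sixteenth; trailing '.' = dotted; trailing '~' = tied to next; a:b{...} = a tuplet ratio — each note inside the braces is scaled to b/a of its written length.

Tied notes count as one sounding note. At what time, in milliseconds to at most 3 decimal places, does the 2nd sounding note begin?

note 2 onset = 3b = 989.011ms

1. 0.0ms @ 0 + 989.011ms (3)
2. 989.011ms @ 3 + 989.011ms (3)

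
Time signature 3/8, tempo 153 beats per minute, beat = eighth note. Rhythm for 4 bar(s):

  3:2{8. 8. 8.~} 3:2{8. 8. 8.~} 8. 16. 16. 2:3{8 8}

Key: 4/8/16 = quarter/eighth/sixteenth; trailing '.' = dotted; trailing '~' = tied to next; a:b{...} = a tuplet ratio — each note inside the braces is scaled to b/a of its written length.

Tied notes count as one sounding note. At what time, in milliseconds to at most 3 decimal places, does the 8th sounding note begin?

1. 0.0ms @ 0 + 392.157ms (1)
2. 392.157ms @ 1 + 392.157ms (1)
3. 784.314ms @ 2 + 784.314ms (2)
4. 1568.627ms @ 4 + 392.157ms (1)
5. 1960.784ms @ 5 + 980.392ms (5/2)
6. 2941.176ms @ 15/2 + 294.118ms (3/4)
7. 3235.294ms @ 33/4 + 294.118ms (3/4)
8. 3529.412ms @ 9 + 588.235ms (3/2)
9. 4117.647ms @ 21/2 + 588.235ms (3/2)

note 8 onset = 9b = 3529.412ms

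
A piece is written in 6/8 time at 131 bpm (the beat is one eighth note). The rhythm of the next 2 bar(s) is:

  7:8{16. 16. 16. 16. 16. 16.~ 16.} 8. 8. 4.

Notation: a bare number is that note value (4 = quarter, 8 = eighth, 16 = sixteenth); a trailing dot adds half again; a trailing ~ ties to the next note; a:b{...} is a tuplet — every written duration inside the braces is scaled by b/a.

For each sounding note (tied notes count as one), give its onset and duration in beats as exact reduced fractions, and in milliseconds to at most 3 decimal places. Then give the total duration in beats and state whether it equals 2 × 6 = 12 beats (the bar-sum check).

1) 0.0ms=0b +392.585ms=6/7b
2) 392.585ms=6/7b +392.585ms=6/7b
3) 785.169ms=12/7b +392.585ms=6/7b
4) 1177.754ms=18/7b +392.585ms=6/7b
5) 1570.338ms=24/7b +392.585ms=6/7b
6) 1962.923ms=30/7b +785.169ms=12/7b
7) 2748.092ms=6b +687.023ms=3/2b
8) 3435.115ms=15/2b +687.023ms=3/2b
9) 4122.137ms=9b +1374.046ms=3b
Σ=12b of 12 (131bpm 6/8) — PASS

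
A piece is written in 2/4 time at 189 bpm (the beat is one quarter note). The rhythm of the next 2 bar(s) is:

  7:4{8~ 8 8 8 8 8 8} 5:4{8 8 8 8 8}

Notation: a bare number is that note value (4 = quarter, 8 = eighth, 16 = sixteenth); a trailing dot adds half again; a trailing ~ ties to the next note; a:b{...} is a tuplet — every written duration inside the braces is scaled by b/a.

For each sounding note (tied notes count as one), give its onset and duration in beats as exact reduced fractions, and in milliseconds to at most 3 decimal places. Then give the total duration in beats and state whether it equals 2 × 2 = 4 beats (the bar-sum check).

1) 0.0ms=0b +181.406ms=4/7b
2) 181.406ms=4/7b +90.703ms=2/7b
3) 272.109ms=6/7b +90.703ms=2/7b
4) 362.812ms=8/7b +90.703ms=2/7b
5) 453.515ms=10/7b +90.703ms=2/7b
6) 544.218ms=12/7b +90.703ms=2/7b
7) 634.921ms=2b +126.984ms=2/5b
8) 761.905ms=12/5b +126.984ms=2/5b
9) 888.889ms=14/5b +126.984ms=2/5b
10) 1015.873ms=16/5b +126.984ms=2/5b
11) 1142.857ms=18/5b +126.984ms=2/5b
Σ=4b of 4 (189bpm 2/4) — PASS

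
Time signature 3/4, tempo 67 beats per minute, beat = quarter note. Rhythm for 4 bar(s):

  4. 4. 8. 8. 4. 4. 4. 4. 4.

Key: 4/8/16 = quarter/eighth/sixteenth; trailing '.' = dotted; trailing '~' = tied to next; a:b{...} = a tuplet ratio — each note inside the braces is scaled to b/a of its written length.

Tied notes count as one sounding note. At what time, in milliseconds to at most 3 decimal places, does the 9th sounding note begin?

1. 0.0ms @ 0 + 1343.284ms (3/2)
2. 1343.284ms @ 3/2 + 1343.284ms (3/2)
3. 2686.567ms @ 3 + 671.642ms (3/4)
4. 3358.209ms @ 15/4 + 671.642ms (3/4)
5. 4029.851ms @ 9/2 + 1343.284ms (3/2)
6. 5373.134ms @ 6 + 1343.284ms (3/2)
7. 6716.418ms @ 15/2 + 1343.284ms (3/2)
8. 8059.701ms @ 9 + 1343.284ms (3/2)
9. 9402.985ms @ 21/2 + 1343.284ms (3/2)

note 9 onset = 21/2b = 9402.985ms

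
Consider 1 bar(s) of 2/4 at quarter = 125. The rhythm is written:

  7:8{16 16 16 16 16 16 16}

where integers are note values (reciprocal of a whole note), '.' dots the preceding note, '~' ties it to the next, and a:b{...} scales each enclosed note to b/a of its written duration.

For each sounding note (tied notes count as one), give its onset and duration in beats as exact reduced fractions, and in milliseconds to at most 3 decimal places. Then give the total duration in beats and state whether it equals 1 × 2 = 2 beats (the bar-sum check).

1) 0.0ms=0b +137.143ms=2/7b
2) 137.143ms=2/7b +137.143ms=2/7b
3) 274.286ms=4/7b +137.143ms=2/7b
4) 411.429ms=6/7b +137.143ms=2/7b
5) 548.571ms=8/7b +137.143ms=2/7b
6) 685.714ms=10/7b +137.143ms=2/7b
7) 822.857ms=12/7b +137.143ms=2/7b
Σ=2b of 2 (125bpm 2/4) — PASS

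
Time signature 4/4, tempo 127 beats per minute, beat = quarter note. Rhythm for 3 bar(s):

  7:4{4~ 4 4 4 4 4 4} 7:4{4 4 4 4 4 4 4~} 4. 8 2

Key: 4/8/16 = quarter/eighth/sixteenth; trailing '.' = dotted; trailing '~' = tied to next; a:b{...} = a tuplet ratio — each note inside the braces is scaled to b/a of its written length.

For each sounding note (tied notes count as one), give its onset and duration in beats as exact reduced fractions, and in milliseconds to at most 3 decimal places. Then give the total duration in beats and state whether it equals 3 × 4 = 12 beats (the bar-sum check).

1) 0.0ms=0b +539.933ms=8/7b
2) 539.933ms=8/7b +269.966ms=4/7b
3) 809.899ms=12/7b +269.966ms=4/7b
4) 1079.865ms=16/7b +269.966ms=4/7b
5) 1349.831ms=20/7b +269.966ms=4/7b
6) 1619.798ms=24/7b +269.966ms=4/7b
7) 1889.764ms=4b +269.966ms=4/7b
8) 2159.73ms=32/7b +269.966ms=4/7b
9) 2429.696ms=36/7b +269.966ms=4/7b
10) 2699.663ms=40/7b +269.966ms=4/7b
11) 2969.629ms=44/7b +269.966ms=4/7b
12) 3239.595ms=48/7b +269.966ms=4/7b
13) 3509.561ms=52/7b +978.628ms=29/14b
14) 4488.189ms=19/2b +236.22ms=1/2b
15) 4724.409ms=10b +944.882ms=2b
Σ=12b of 12 (127bpm 4/4) — PASS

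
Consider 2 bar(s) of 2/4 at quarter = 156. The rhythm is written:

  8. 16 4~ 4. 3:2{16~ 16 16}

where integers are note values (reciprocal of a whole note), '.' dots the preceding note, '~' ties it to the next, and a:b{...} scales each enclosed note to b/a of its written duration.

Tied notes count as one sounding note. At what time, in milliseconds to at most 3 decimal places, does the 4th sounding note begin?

1. 0.0ms @ 0 + 288.462ms (3/4)
2. 288.462ms @ 3/4 + 96.154ms (1/4)
3. 384.615ms @ 1 + 961.538ms (5/2)
4. 1346.154ms @ 7/2 + 128.205ms (1/3)
5. 1474.359ms @ 23/6 + 64.103ms (1/6)

note 4 onset = 7/2b = 1346.154ms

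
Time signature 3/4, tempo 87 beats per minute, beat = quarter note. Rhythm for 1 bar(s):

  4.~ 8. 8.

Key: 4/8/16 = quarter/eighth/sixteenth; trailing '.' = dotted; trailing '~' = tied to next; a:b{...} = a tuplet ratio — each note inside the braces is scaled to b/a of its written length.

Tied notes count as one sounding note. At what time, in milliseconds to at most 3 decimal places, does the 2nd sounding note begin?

1. 0.0ms @ 0 + 1551.724ms (9/4)
2. 1551.724ms @ 9/4 + 517.241ms (3/4)

note 2 onset = 9/4b = 1551.724ms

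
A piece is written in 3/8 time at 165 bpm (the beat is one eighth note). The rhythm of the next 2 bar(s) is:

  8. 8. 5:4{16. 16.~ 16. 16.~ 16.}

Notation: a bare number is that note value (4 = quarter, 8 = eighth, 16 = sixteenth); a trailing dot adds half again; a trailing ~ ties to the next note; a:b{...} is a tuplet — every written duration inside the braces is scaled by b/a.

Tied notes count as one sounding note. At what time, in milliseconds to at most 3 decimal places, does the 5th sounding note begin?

1. 0.0ms @ 0 + 545.455ms (3/2)
2. 545.455ms @ 3/2 + 545.455ms (3/2)
3. 1090.909ms @ 3 + 218.182ms (3/5)
4. 1309.091ms @ 18/5 + 436.364ms (6/5)
5. 1745.455ms @ 24/5 + 436.364ms (6/5)

note 5 onset = 24/5b = 1745.455ms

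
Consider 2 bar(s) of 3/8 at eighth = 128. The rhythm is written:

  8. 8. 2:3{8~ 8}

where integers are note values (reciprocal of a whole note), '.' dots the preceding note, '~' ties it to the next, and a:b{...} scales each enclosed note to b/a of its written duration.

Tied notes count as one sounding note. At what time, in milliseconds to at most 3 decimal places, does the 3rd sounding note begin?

note 3 onset = 3b = 1406.25ms

1. 0.0ms @ 0 + 703.125ms (3/2)
2. 703.125ms @ 3/2 + 703.125ms (3/2)
3. 1406.25ms @ 3 + 1406.25ms (3)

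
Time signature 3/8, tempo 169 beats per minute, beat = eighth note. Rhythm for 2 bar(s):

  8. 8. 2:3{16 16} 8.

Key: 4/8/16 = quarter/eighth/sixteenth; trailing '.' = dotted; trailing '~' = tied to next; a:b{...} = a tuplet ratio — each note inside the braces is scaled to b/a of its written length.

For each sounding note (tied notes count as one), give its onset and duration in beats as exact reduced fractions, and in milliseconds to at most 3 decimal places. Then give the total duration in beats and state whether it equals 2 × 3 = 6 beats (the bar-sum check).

1) 0.0ms=0b +532.544ms=3/2b
2) 532.544ms=3/2b +532.544ms=3/2b
3) 1065.089ms=3b +266.272ms=3/4b
4) 1331.361ms=15/4b +266.272ms=3/4b
5) 1597.633ms=9/2b +532.544ms=3/2b
Σ=6b of 6 (169bpm 3/8) — PASS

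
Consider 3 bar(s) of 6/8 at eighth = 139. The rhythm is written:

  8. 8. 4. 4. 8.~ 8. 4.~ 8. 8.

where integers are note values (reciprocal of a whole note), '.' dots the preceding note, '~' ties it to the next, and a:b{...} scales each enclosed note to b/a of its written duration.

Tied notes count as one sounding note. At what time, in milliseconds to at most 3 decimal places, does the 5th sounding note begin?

1. 0.0ms @ 0 + 647.482ms (3/2)
2. 647.482ms @ 3/2 + 647.482ms (3/2)
3. 1294.964ms @ 3 + 1294.964ms (3)
4. 2589.928ms @ 6 + 1294.964ms (3)
5. 3884.892ms @ 9 + 1294.964ms (3)
6. 5179.856ms @ 12 + 1942.446ms (9/2)
7. 7122.302ms @ 33/2 + 647.482ms (3/2)

note 5 onset = 9b = 3884.892ms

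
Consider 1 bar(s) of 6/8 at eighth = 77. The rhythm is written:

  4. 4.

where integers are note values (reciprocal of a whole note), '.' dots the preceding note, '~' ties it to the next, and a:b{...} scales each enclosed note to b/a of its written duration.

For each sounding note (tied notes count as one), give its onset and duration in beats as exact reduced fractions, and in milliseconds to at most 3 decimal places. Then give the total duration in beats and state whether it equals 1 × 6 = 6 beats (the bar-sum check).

1) 0.0ms=0b +2337.662ms=3b
2) 2337.662ms=3b +2337.662ms=3b
Σ=6b of 6 (77bpm 6/8) — PASS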